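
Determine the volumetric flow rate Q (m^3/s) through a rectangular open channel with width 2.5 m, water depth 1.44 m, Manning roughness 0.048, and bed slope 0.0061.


For a rectangular channel, the cross-sectional area A = b * y = 2.5 * 1.44 = 3.6 m^2.
The wetted perimeter P = b + 2y = 2.5 + 2*1.44 = 5.38 m.
Hydraulic radius R = A/P = 3.6/5.38 = 0.6691 m.
Velocity V = (1/n)*R^(2/3)*S^(1/2) = (1/0.048)*0.6691^(2/3)*0.0061^(1/2) = 1.2448 m/s.
Discharge Q = A * V = 3.6 * 1.2448 = 4.481 m^3/s.

4.481


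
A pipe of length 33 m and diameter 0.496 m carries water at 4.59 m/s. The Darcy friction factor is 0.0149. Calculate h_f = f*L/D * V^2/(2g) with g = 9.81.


Darcy-Weisbach equation: h_f = f * (L/D) * V^2/(2g).
f * L/D = 0.0149 * 33/0.496 = 0.9913.
V^2/(2g) = 4.59^2 / (2*9.81) = 21.0681 / 19.62 = 1.0738 m.
h_f = 0.9913 * 1.0738 = 1.064 m.

1.064


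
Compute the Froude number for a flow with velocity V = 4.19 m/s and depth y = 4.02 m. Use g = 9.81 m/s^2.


The Froude number is defined as Fr = V / sqrt(g*y).
g*y = 9.81 * 4.02 = 39.4362.
sqrt(g*y) = sqrt(39.4362) = 6.2798.
Fr = 4.19 / 6.2798 = 0.6672.

0.6672


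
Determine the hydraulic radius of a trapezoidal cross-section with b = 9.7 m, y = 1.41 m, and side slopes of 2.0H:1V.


For a trapezoidal section with side slope z:
A = (b + z*y)*y = (9.7 + 2.0*1.41)*1.41 = 17.653 m^2.
P = b + 2*y*sqrt(1 + z^2) = 9.7 + 2*1.41*sqrt(1 + 2.0^2) = 16.006 m.
R = A/P = 17.653 / 16.006 = 1.1029 m.

1.1029


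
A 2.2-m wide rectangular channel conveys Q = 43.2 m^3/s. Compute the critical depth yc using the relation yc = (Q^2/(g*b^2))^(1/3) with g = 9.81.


Using yc = (Q^2 / (g * b^2))^(1/3):
Q^2 = 43.2^2 = 1866.24.
g * b^2 = 9.81 * 2.2^2 = 9.81 * 4.84 = 47.48.
Q^2 / (g*b^2) = 1866.24 / 47.48 = 39.3058.
yc = 39.3058^(1/3) = 3.4 m.

3.4


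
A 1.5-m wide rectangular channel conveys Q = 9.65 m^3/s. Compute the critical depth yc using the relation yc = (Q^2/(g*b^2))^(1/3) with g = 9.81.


Using yc = (Q^2 / (g * b^2))^(1/3):
Q^2 = 9.65^2 = 93.12.
g * b^2 = 9.81 * 1.5^2 = 9.81 * 2.25 = 22.07.
Q^2 / (g*b^2) = 93.12 / 22.07 = 4.2193.
yc = 4.2193^(1/3) = 1.6158 m.

1.6158


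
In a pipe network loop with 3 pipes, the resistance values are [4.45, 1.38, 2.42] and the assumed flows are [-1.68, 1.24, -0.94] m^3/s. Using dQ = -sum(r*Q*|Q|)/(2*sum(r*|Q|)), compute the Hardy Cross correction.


Numerator terms (r*Q*|Q|): 4.45*-1.68*|-1.68| = -12.5597; 1.38*1.24*|1.24| = 2.1219; 2.42*-0.94*|-0.94| = -2.1383.
Sum of numerator = -12.5761.
Denominator terms (r*|Q|): 4.45*|-1.68| = 7.476; 1.38*|1.24| = 1.7112; 2.42*|-0.94| = 2.2748.
2 * sum of denominator = 2 * 11.462 = 22.924.
dQ = --12.5761 / 22.924 = 0.5486 m^3/s.

0.5486


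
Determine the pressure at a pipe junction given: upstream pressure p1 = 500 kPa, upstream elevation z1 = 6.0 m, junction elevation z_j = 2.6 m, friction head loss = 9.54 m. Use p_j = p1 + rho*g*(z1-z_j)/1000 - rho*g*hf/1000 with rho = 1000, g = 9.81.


Junction pressure: p_j = p1 + rho*g*(z1 - z_j)/1000 - rho*g*hf/1000.
Elevation term = 1000*9.81*(6.0 - 2.6)/1000 = 33.354 kPa.
Friction term = 1000*9.81*9.54/1000 = 93.587 kPa.
p_j = 500 + 33.354 - 93.587 = 439.77 kPa.

439.77


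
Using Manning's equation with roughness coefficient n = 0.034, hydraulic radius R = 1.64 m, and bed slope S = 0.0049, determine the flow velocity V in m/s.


Manning's equation gives V = (1/n) * R^(2/3) * S^(1/2).
First, compute R^(2/3) = 1.64^(2/3) = 1.3907.
Next, S^(1/2) = 0.0049^(1/2) = 0.07.
Then 1/n = 1/0.034 = 29.41.
V = 29.41 * 1.3907 * 0.07 = 2.8632 m/s.

2.8632


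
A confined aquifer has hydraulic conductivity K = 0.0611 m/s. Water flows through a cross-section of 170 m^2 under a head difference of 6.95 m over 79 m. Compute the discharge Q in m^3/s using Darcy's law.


Darcy's law: Q = K * A * i, where i = dh/L.
Hydraulic gradient i = 6.95 / 79 = 0.087975.
Q = 0.0611 * 170 * 0.087975
  = 0.9138 m^3/s.

0.9138


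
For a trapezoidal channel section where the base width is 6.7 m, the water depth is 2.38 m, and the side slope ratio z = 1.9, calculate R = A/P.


For a trapezoidal section with side slope z:
A = (b + z*y)*y = (6.7 + 1.9*2.38)*2.38 = 26.708 m^2.
P = b + 2*y*sqrt(1 + z^2) = 6.7 + 2*2.38*sqrt(1 + 1.9^2) = 16.92 m.
R = A/P = 26.708 / 16.92 = 1.5785 m.

1.5785


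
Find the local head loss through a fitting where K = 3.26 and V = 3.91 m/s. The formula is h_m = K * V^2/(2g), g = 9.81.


Minor loss formula: h_m = K * V^2/(2g).
V^2 = 3.91^2 = 15.2881.
V^2/(2g) = 15.2881 / 19.62 = 0.7792 m.
h_m = 3.26 * 0.7792 = 2.5402 m.

2.5402


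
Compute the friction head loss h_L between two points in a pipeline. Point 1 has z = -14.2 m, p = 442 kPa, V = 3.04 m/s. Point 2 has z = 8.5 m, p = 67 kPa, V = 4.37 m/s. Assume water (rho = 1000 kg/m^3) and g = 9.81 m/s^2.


Total head at each section: H = z + p/(rho*g) + V^2/(2g).
H1 = -14.2 + 442*1000/(1000*9.81) + 3.04^2/(2*9.81)
   = -14.2 + 45.056 + 0.471
   = 31.327 m.
H2 = 8.5 + 67*1000/(1000*9.81) + 4.37^2/(2*9.81)
   = 8.5 + 6.83 + 0.9733
   = 16.303 m.
h_L = H1 - H2 = 31.327 - 16.303 = 15.024 m.

15.024


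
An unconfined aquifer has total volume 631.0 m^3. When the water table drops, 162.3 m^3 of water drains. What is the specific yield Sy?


Specific yield Sy = Volume drained / Total volume.
Sy = 162.3 / 631.0
   = 0.2572.

0.2572


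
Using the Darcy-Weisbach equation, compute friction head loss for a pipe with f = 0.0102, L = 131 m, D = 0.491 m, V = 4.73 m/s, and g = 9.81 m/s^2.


Darcy-Weisbach equation: h_f = f * (L/D) * V^2/(2g).
f * L/D = 0.0102 * 131/0.491 = 2.7214.
V^2/(2g) = 4.73^2 / (2*9.81) = 22.3729 / 19.62 = 1.1403 m.
h_f = 2.7214 * 1.1403 = 3.103 m.

3.103


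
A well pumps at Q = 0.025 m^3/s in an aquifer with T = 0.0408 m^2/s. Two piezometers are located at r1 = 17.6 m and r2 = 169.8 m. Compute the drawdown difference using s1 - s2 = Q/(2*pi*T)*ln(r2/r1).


Thiem equation: s1 - s2 = Q/(2*pi*T) * ln(r2/r1).
ln(r2/r1) = ln(169.8/17.6) = 2.2667.
Q/(2*pi*T) = 0.025 / (2*pi*0.0408) = 0.025 / 0.2564 = 0.0975.
s1 - s2 = 0.0975 * 2.2667 = 0.2211 m.

0.2211


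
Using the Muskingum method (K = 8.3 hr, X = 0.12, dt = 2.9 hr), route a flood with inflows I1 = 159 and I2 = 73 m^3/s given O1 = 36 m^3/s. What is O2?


Muskingum coefficients:
denom = 2*K*(1-X) + dt = 2*8.3*(1-0.12) + 2.9 = 17.508.
C0 = (dt - 2*K*X)/denom = (2.9 - 2*8.3*0.12)/17.508 = 0.0519.
C1 = (dt + 2*K*X)/denom = (2.9 + 2*8.3*0.12)/17.508 = 0.2794.
C2 = (2*K*(1-X) - dt)/denom = 0.6687.
O2 = C0*I2 + C1*I1 + C2*O1
   = 0.0519*73 + 0.2794*159 + 0.6687*36
   = 72.29 m^3/s.

72.29


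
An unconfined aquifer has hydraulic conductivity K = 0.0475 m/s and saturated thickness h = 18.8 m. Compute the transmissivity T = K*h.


Transmissivity is defined as T = K * h.
T = 0.0475 * 18.8
  = 0.893 m^2/s.

0.893


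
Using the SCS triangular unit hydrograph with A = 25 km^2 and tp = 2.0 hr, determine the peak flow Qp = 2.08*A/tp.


SCS formula: Qp = 2.08 * A / tp.
Qp = 2.08 * 25 / 2.0
   = 52.0 / 2.0
   = 26.0 m^3/s per cm.

26.0


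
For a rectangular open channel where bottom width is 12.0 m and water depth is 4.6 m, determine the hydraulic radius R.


For a rectangular section:
Flow area A = b * y = 12.0 * 4.6 = 55.2 m^2.
Wetted perimeter P = b + 2y = 12.0 + 2*4.6 = 21.2 m.
Hydraulic radius R = A/P = 55.2 / 21.2 = 2.6038 m.

2.6038


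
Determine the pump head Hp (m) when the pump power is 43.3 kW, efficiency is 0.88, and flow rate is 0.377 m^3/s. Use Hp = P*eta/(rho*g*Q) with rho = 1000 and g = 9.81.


Pump head formula: Hp = P * eta / (rho * g * Q).
Numerator: P * eta = 43.3 * 1000 * 0.88 = 38104.0 W.
Denominator: rho * g * Q = 1000 * 9.81 * 0.377 = 3698.37.
Hp = 38104.0 / 3698.37 = 10.3 m.

10.3


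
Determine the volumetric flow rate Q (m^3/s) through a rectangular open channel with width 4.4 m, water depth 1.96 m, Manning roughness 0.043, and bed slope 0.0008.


For a rectangular channel, the cross-sectional area A = b * y = 4.4 * 1.96 = 8.62 m^2.
The wetted perimeter P = b + 2y = 4.4 + 2*1.96 = 8.32 m.
Hydraulic radius R = A/P = 8.62/8.32 = 1.0365 m.
Velocity V = (1/n)*R^(2/3)*S^(1/2) = (1/0.043)*1.0365^(2/3)*0.0008^(1/2) = 0.6737 m/s.
Discharge Q = A * V = 8.62 * 0.6737 = 5.81 m^3/s.

5.81


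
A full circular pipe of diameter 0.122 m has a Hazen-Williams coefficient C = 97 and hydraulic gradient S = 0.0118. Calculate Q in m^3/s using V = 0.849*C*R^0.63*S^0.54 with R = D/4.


For a full circular pipe, R = D/4 = 0.122/4 = 0.0305 m.
V = 0.849 * 97 * 0.0305^0.63 * 0.0118^0.54
  = 0.849 * 97 * 0.110945 * 0.090953
  = 0.831 m/s.
Pipe area A = pi*D^2/4 = pi*0.122^2/4 = 0.0117 m^2.
Q = A * V = 0.0117 * 0.831 = 0.0097 m^3/s.

0.0097


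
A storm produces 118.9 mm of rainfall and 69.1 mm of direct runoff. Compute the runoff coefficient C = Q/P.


The runoff coefficient C = runoff depth / rainfall depth.
C = 69.1 / 118.9
  = 0.5812.

0.5812


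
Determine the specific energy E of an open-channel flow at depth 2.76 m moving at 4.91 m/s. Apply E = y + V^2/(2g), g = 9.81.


Specific energy E = y + V^2/(2g).
Velocity head = V^2/(2g) = 4.91^2 / (2*9.81) = 24.1081 / 19.62 = 1.2288 m.
E = 2.76 + 1.2288 = 3.9888 m.

3.9888


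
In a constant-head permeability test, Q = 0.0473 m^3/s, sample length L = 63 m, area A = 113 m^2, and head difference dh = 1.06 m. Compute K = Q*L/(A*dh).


From K = Q*L / (A*dh):
Numerator: Q*L = 0.0473 * 63 = 2.9799.
Denominator: A*dh = 113 * 1.06 = 119.78.
K = 2.9799 / 119.78 = 0.024878 m/s.

0.024878


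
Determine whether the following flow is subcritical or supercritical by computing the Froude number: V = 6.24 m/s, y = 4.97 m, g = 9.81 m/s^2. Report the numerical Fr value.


The Froude number is defined as Fr = V / sqrt(g*y).
g*y = 9.81 * 4.97 = 48.7557.
sqrt(g*y) = sqrt(48.7557) = 6.9825.
Fr = 6.24 / 6.9825 = 0.8937.
Since Fr < 1, the flow is subcritical.

0.8937


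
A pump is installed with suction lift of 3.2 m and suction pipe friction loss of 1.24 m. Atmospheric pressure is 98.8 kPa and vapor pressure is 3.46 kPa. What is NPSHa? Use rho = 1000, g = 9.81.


NPSHa = p_atm/(rho*g) - z_s - hf_s - p_vap/(rho*g).
p_atm/(rho*g) = 98.8*1000 / (1000*9.81) = 10.071 m.
p_vap/(rho*g) = 3.46*1000 / (1000*9.81) = 0.353 m.
NPSHa = 10.071 - 3.2 - 1.24 - 0.353
      = 5.28 m.

5.28


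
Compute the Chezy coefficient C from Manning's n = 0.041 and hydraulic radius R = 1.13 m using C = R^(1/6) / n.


The Chezy coefficient relates to Manning's n through C = R^(1/6) / n.
R^(1/6) = 1.13^(1/6) = 1.020578.
C = 1.020578 / 0.041 = 24.89 m^(1/2)/s.

24.89


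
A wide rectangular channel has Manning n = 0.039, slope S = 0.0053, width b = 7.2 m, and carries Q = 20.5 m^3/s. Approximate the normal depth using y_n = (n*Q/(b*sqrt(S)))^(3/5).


We use the wide-channel approximation y_n = (n*Q/(b*sqrt(S)))^(3/5).
sqrt(S) = sqrt(0.0053) = 0.072801.
Numerator: n*Q = 0.039 * 20.5 = 0.7995.
Denominator: b*sqrt(S) = 7.2 * 0.072801 = 0.524167.
arg = 1.5253.
y_n = 1.5253^(3/5) = 1.2883 m.

1.2883


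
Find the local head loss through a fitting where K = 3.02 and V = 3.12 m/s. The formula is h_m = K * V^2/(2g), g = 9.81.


Minor loss formula: h_m = K * V^2/(2g).
V^2 = 3.12^2 = 9.7344.
V^2/(2g) = 9.7344 / 19.62 = 0.4961 m.
h_m = 3.02 * 0.4961 = 1.4984 m.

1.4984


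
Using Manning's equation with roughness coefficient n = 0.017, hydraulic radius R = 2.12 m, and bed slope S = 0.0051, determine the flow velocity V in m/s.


Manning's equation gives V = (1/n) * R^(2/3) * S^(1/2).
First, compute R^(2/3) = 2.12^(2/3) = 1.6503.
Next, S^(1/2) = 0.0051^(1/2) = 0.071414.
Then 1/n = 1/0.017 = 58.82.
V = 58.82 * 1.6503 * 0.071414 = 6.9326 m/s.

6.9326


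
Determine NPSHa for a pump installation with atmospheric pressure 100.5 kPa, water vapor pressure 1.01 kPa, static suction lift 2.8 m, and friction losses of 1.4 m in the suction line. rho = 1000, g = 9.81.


NPSHa = p_atm/(rho*g) - z_s - hf_s - p_vap/(rho*g).
p_atm/(rho*g) = 100.5*1000 / (1000*9.81) = 10.245 m.
p_vap/(rho*g) = 1.01*1000 / (1000*9.81) = 0.103 m.
NPSHa = 10.245 - 2.8 - 1.4 - 0.103
      = 5.94 m.

5.94


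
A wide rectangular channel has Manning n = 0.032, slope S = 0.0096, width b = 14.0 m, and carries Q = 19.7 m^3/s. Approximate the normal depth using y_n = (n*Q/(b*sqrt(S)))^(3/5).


We use the wide-channel approximation y_n = (n*Q/(b*sqrt(S)))^(3/5).
sqrt(S) = sqrt(0.0096) = 0.09798.
Numerator: n*Q = 0.032 * 19.7 = 0.6304.
Denominator: b*sqrt(S) = 14.0 * 0.09798 = 1.37172.
arg = 0.4596.
y_n = 0.4596^(3/5) = 0.6272 m.

0.6272


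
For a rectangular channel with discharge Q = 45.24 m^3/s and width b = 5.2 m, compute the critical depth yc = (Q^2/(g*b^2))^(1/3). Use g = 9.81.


Using yc = (Q^2 / (g * b^2))^(1/3):
Q^2 = 45.24^2 = 2046.66.
g * b^2 = 9.81 * 5.2^2 = 9.81 * 27.04 = 265.26.
Q^2 / (g*b^2) = 2046.66 / 265.26 = 7.7157.
yc = 7.7157^(1/3) = 1.976 m.

1.976


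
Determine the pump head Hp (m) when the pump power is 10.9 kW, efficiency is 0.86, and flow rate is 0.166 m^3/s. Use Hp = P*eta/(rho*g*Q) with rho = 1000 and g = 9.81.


Pump head formula: Hp = P * eta / (rho * g * Q).
Numerator: P * eta = 10.9 * 1000 * 0.86 = 9374.0 W.
Denominator: rho * g * Q = 1000 * 9.81 * 0.166 = 1628.46.
Hp = 9374.0 / 1628.46 = 5.76 m.

5.76


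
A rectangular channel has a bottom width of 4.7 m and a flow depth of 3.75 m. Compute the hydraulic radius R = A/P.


For a rectangular section:
Flow area A = b * y = 4.7 * 3.75 = 17.62 m^2.
Wetted perimeter P = b + 2y = 4.7 + 2*3.75 = 12.2 m.
Hydraulic radius R = A/P = 17.62 / 12.2 = 1.4447 m.

1.4447


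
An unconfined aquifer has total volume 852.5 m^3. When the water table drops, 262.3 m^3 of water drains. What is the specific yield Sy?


Specific yield Sy = Volume drained / Total volume.
Sy = 262.3 / 852.5
   = 0.3077.

0.3077


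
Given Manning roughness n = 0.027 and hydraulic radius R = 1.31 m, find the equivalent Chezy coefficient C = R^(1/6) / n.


The Chezy coefficient relates to Manning's n through C = R^(1/6) / n.
R^(1/6) = 1.31^(1/6) = 1.046033.
C = 1.046033 / 0.027 = 38.74 m^(1/2)/s.

38.74


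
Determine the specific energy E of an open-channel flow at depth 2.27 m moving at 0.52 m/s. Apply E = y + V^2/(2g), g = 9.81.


Specific energy E = y + V^2/(2g).
Velocity head = V^2/(2g) = 0.52^2 / (2*9.81) = 0.2704 / 19.62 = 0.0138 m.
E = 2.27 + 0.0138 = 2.2838 m.

2.2838


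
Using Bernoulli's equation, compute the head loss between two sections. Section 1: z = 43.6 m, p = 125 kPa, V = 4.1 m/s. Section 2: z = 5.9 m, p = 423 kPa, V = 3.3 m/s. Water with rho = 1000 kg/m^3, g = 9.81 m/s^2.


Total head at each section: H = z + p/(rho*g) + V^2/(2g).
H1 = 43.6 + 125*1000/(1000*9.81) + 4.1^2/(2*9.81)
   = 43.6 + 12.742 + 0.8568
   = 57.199 m.
H2 = 5.9 + 423*1000/(1000*9.81) + 3.3^2/(2*9.81)
   = 5.9 + 43.119 + 0.555
   = 49.574 m.
h_L = H1 - H2 = 57.199 - 49.574 = 7.625 m.

7.625


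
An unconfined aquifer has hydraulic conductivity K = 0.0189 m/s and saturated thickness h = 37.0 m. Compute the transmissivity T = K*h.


Transmissivity is defined as T = K * h.
T = 0.0189 * 37.0
  = 0.6993 m^2/s.

0.6993


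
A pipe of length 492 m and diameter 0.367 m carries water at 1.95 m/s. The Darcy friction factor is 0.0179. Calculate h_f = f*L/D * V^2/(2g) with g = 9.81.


Darcy-Weisbach equation: h_f = f * (L/D) * V^2/(2g).
f * L/D = 0.0179 * 492/0.367 = 23.9967.
V^2/(2g) = 1.95^2 / (2*9.81) = 3.8025 / 19.62 = 0.1938 m.
h_f = 23.9967 * 0.1938 = 4.651 m.

4.651


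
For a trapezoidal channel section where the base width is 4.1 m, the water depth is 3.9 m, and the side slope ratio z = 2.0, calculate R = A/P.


For a trapezoidal section with side slope z:
A = (b + z*y)*y = (4.1 + 2.0*3.9)*3.9 = 46.41 m^2.
P = b + 2*y*sqrt(1 + z^2) = 4.1 + 2*3.9*sqrt(1 + 2.0^2) = 21.541 m.
R = A/P = 46.41 / 21.541 = 2.1545 m.

2.1545


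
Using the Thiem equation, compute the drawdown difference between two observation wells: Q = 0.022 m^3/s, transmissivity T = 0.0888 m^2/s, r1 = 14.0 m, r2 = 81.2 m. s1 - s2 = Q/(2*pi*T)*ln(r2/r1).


Thiem equation: s1 - s2 = Q/(2*pi*T) * ln(r2/r1).
ln(r2/r1) = ln(81.2/14.0) = 1.7579.
Q/(2*pi*T) = 0.022 / (2*pi*0.0888) = 0.022 / 0.5579 = 0.0394.
s1 - s2 = 0.0394 * 1.7579 = 0.0693 m.

0.0693


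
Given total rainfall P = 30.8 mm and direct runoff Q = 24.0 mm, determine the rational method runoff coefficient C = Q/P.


The runoff coefficient C = runoff depth / rainfall depth.
C = 24.0 / 30.8
  = 0.7792.

0.7792


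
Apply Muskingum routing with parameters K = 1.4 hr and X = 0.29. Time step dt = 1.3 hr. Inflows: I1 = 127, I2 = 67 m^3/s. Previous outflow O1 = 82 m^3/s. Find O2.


Muskingum coefficients:
denom = 2*K*(1-X) + dt = 2*1.4*(1-0.29) + 1.3 = 3.288.
C0 = (dt - 2*K*X)/denom = (1.3 - 2*1.4*0.29)/3.288 = 0.1484.
C1 = (dt + 2*K*X)/denom = (1.3 + 2*1.4*0.29)/3.288 = 0.6423.
C2 = (2*K*(1-X) - dt)/denom = 0.2092.
O2 = C0*I2 + C1*I1 + C2*O1
   = 0.1484*67 + 0.6423*127 + 0.2092*82
   = 108.68 m^3/s.

108.68


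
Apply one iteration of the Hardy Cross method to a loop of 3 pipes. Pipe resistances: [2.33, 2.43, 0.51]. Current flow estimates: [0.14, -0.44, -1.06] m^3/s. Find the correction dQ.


Numerator terms (r*Q*|Q|): 2.33*0.14*|0.14| = 0.0457; 2.43*-0.44*|-0.44| = -0.4704; 0.51*-1.06*|-1.06| = -0.573.
Sum of numerator = -0.9978.
Denominator terms (r*|Q|): 2.33*|0.14| = 0.3262; 2.43*|-0.44| = 1.0692; 0.51*|-1.06| = 0.5406.
2 * sum of denominator = 2 * 1.936 = 3.872.
dQ = --0.9978 / 3.872 = 0.2577 m^3/s.

0.2577


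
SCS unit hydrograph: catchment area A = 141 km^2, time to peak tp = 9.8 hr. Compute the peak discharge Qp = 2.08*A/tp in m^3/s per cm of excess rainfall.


SCS formula: Qp = 2.08 * A / tp.
Qp = 2.08 * 141 / 9.8
   = 293.28 / 9.8
   = 29.93 m^3/s per cm.

29.93


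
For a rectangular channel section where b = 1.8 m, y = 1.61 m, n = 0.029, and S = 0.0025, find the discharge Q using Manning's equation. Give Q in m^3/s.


For a rectangular channel, the cross-sectional area A = b * y = 1.8 * 1.61 = 2.9 m^2.
The wetted perimeter P = b + 2y = 1.8 + 2*1.61 = 5.02 m.
Hydraulic radius R = A/P = 2.9/5.02 = 0.5773 m.
Velocity V = (1/n)*R^(2/3)*S^(1/2) = (1/0.029)*0.5773^(2/3)*0.0025^(1/2) = 1.1954 m/s.
Discharge Q = A * V = 2.9 * 1.1954 = 3.464 m^3/s.

3.464


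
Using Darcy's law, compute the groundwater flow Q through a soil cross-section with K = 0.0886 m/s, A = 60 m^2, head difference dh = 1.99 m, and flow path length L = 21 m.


Darcy's law: Q = K * A * i, where i = dh/L.
Hydraulic gradient i = 1.99 / 21 = 0.094762.
Q = 0.0886 * 60 * 0.094762
  = 0.5038 m^3/s.

0.5038


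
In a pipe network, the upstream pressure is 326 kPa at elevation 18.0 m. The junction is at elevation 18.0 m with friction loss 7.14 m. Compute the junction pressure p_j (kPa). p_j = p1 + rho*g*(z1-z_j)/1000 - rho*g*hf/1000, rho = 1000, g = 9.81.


Junction pressure: p_j = p1 + rho*g*(z1 - z_j)/1000 - rho*g*hf/1000.
Elevation term = 1000*9.81*(18.0 - 18.0)/1000 = 0.0 kPa.
Friction term = 1000*9.81*7.14/1000 = 70.043 kPa.
p_j = 326 + 0.0 - 70.043 = 255.96 kPa.

255.96


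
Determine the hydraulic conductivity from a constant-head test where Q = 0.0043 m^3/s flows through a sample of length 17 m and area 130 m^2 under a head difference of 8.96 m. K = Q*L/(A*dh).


From K = Q*L / (A*dh):
Numerator: Q*L = 0.0043 * 17 = 0.0731.
Denominator: A*dh = 130 * 8.96 = 1164.8.
K = 0.0731 / 1164.8 = 6.3e-05 m/s.

6.3e-05


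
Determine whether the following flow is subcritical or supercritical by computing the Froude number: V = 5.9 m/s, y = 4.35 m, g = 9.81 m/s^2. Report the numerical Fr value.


The Froude number is defined as Fr = V / sqrt(g*y).
g*y = 9.81 * 4.35 = 42.6735.
sqrt(g*y) = sqrt(42.6735) = 6.5325.
Fr = 5.9 / 6.5325 = 0.9032.
Since Fr < 1, the flow is subcritical.

0.9032


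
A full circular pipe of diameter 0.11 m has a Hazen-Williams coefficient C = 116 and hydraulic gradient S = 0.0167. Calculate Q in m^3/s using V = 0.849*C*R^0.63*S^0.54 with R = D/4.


For a full circular pipe, R = D/4 = 0.11/4 = 0.0275 m.
V = 0.849 * 116 * 0.0275^0.63 * 0.0167^0.54
  = 0.849 * 116 * 0.103939 * 0.109715
  = 1.1231 m/s.
Pipe area A = pi*D^2/4 = pi*0.11^2/4 = 0.0095 m^2.
Q = A * V = 0.0095 * 1.1231 = 0.0107 m^3/s.

0.0107


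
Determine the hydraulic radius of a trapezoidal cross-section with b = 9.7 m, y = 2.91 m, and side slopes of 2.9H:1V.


For a trapezoidal section with side slope z:
A = (b + z*y)*y = (9.7 + 2.9*2.91)*2.91 = 52.784 m^2.
P = b + 2*y*sqrt(1 + z^2) = 9.7 + 2*2.91*sqrt(1 + 2.9^2) = 27.553 m.
R = A/P = 52.784 / 27.553 = 1.9157 m.

1.9157


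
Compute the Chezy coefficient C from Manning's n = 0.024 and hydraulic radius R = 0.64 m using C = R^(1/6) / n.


The Chezy coefficient relates to Manning's n through C = R^(1/6) / n.
R^(1/6) = 0.64^(1/6) = 0.928318.
C = 0.928318 / 0.024 = 38.68 m^(1/2)/s.

38.68


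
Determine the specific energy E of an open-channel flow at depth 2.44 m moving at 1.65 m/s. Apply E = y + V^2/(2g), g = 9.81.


Specific energy E = y + V^2/(2g).
Velocity head = V^2/(2g) = 1.65^2 / (2*9.81) = 2.7225 / 19.62 = 0.1388 m.
E = 2.44 + 0.1388 = 2.5788 m.

2.5788


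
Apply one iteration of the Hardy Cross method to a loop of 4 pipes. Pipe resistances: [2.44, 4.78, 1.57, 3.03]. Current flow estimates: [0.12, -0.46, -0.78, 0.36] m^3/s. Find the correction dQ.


Numerator terms (r*Q*|Q|): 2.44*0.12*|0.12| = 0.0351; 4.78*-0.46*|-0.46| = -1.0114; 1.57*-0.78*|-0.78| = -0.9552; 3.03*0.36*|0.36| = 0.3927.
Sum of numerator = -1.5388.
Denominator terms (r*|Q|): 2.44*|0.12| = 0.2928; 4.78*|-0.46| = 2.1988; 1.57*|-0.78| = 1.2246; 3.03*|0.36| = 1.0908.
2 * sum of denominator = 2 * 4.807 = 9.614.
dQ = --1.5388 / 9.614 = 0.1601 m^3/s.

0.1601


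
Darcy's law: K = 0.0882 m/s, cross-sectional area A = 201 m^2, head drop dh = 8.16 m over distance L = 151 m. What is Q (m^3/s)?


Darcy's law: Q = K * A * i, where i = dh/L.
Hydraulic gradient i = 8.16 / 151 = 0.05404.
Q = 0.0882 * 201 * 0.05404
  = 0.958 m^3/s.

0.958


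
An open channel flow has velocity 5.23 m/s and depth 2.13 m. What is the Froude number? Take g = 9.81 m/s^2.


The Froude number is defined as Fr = V / sqrt(g*y).
g*y = 9.81 * 2.13 = 20.8953.
sqrt(g*y) = sqrt(20.8953) = 4.5711.
Fr = 5.23 / 4.5711 = 1.1441.

1.1441


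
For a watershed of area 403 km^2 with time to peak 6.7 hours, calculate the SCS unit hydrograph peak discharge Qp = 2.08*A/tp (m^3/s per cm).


SCS formula: Qp = 2.08 * A / tp.
Qp = 2.08 * 403 / 6.7
   = 838.24 / 6.7
   = 125.11 m^3/s per cm.

125.11


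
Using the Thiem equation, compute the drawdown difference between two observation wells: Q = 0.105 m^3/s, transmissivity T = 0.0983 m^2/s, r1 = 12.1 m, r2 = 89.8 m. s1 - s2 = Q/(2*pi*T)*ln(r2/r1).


Thiem equation: s1 - s2 = Q/(2*pi*T) * ln(r2/r1).
ln(r2/r1) = ln(89.8/12.1) = 2.0044.
Q/(2*pi*T) = 0.105 / (2*pi*0.0983) = 0.105 / 0.6176 = 0.17.
s1 - s2 = 0.17 * 2.0044 = 0.3408 m.

0.3408


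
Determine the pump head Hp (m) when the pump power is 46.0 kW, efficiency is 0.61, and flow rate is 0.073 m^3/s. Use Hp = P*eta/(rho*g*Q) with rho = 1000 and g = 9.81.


Pump head formula: Hp = P * eta / (rho * g * Q).
Numerator: P * eta = 46.0 * 1000 * 0.61 = 28060.0 W.
Denominator: rho * g * Q = 1000 * 9.81 * 0.073 = 716.13.
Hp = 28060.0 / 716.13 = 39.18 m.

39.18


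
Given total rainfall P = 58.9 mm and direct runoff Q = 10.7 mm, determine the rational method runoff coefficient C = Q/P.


The runoff coefficient C = runoff depth / rainfall depth.
C = 10.7 / 58.9
  = 0.1817.

0.1817


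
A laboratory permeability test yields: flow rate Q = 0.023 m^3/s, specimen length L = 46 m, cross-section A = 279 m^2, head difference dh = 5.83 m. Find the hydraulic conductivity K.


From K = Q*L / (A*dh):
Numerator: Q*L = 0.023 * 46 = 1.058.
Denominator: A*dh = 279 * 5.83 = 1626.57.
K = 1.058 / 1626.57 = 0.00065 m/s.

0.00065


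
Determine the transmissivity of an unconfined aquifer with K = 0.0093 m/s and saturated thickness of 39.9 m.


Transmissivity is defined as T = K * h.
T = 0.0093 * 39.9
  = 0.3711 m^2/s.

0.3711


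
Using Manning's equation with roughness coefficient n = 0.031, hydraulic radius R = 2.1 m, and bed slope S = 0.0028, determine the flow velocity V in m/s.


Manning's equation gives V = (1/n) * R^(2/3) * S^(1/2).
First, compute R^(2/3) = 2.1^(2/3) = 1.6399.
Next, S^(1/2) = 0.0028^(1/2) = 0.052915.
Then 1/n = 1/0.031 = 32.26.
V = 32.26 * 1.6399 * 0.052915 = 2.7992 m/s.

2.7992


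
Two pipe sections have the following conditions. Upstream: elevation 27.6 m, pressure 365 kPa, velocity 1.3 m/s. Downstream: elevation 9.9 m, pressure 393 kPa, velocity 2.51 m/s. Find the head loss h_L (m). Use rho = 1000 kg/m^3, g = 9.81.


Total head at each section: H = z + p/(rho*g) + V^2/(2g).
H1 = 27.6 + 365*1000/(1000*9.81) + 1.3^2/(2*9.81)
   = 27.6 + 37.207 + 0.0861
   = 64.893 m.
H2 = 9.9 + 393*1000/(1000*9.81) + 2.51^2/(2*9.81)
   = 9.9 + 40.061 + 0.3211
   = 50.282 m.
h_L = H1 - H2 = 64.893 - 50.282 = 14.611 m.

14.611


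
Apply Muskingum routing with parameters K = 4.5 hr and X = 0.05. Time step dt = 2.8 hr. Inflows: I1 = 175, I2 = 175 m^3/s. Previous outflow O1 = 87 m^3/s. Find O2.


Muskingum coefficients:
denom = 2*K*(1-X) + dt = 2*4.5*(1-0.05) + 2.8 = 11.35.
C0 = (dt - 2*K*X)/denom = (2.8 - 2*4.5*0.05)/11.35 = 0.207.
C1 = (dt + 2*K*X)/denom = (2.8 + 2*4.5*0.05)/11.35 = 0.2863.
C2 = (2*K*(1-X) - dt)/denom = 0.5066.
O2 = C0*I2 + C1*I1 + C2*O1
   = 0.207*175 + 0.2863*175 + 0.5066*87
   = 130.42 m^3/s.

130.42


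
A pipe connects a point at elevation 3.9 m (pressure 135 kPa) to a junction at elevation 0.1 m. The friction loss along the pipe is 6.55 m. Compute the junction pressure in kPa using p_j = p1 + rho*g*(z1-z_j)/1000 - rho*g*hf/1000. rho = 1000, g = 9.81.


Junction pressure: p_j = p1 + rho*g*(z1 - z_j)/1000 - rho*g*hf/1000.
Elevation term = 1000*9.81*(3.9 - 0.1)/1000 = 37.278 kPa.
Friction term = 1000*9.81*6.55/1000 = 64.255 kPa.
p_j = 135 + 37.278 - 64.255 = 108.02 kPa.

108.02


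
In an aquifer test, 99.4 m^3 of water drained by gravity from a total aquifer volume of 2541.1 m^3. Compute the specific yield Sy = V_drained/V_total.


Specific yield Sy = Volume drained / Total volume.
Sy = 99.4 / 2541.1
   = 0.0391.

0.0391


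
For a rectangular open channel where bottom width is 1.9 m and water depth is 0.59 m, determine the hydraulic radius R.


For a rectangular section:
Flow area A = b * y = 1.9 * 0.59 = 1.12 m^2.
Wetted perimeter P = b + 2y = 1.9 + 2*0.59 = 3.08 m.
Hydraulic radius R = A/P = 1.12 / 3.08 = 0.364 m.

0.364


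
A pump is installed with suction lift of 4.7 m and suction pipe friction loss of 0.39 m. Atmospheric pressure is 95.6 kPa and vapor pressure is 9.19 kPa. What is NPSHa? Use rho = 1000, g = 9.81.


NPSHa = p_atm/(rho*g) - z_s - hf_s - p_vap/(rho*g).
p_atm/(rho*g) = 95.6*1000 / (1000*9.81) = 9.745 m.
p_vap/(rho*g) = 9.19*1000 / (1000*9.81) = 0.937 m.
NPSHa = 9.745 - 4.7 - 0.39 - 0.937
      = 3.72 m.

3.72


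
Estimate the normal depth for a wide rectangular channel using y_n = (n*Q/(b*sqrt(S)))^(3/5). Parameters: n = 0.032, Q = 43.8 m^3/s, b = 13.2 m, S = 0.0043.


We use the wide-channel approximation y_n = (n*Q/(b*sqrt(S)))^(3/5).
sqrt(S) = sqrt(0.0043) = 0.065574.
Numerator: n*Q = 0.032 * 43.8 = 1.4016.
Denominator: b*sqrt(S) = 13.2 * 0.065574 = 0.865577.
arg = 1.6193.
y_n = 1.6193^(3/5) = 1.3353 m.

1.3353


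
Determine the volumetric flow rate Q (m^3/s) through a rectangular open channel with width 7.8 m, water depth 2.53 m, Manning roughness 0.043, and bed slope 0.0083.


For a rectangular channel, the cross-sectional area A = b * y = 7.8 * 2.53 = 19.73 m^2.
The wetted perimeter P = b + 2y = 7.8 + 2*2.53 = 12.86 m.
Hydraulic radius R = A/P = 19.73/12.86 = 1.5345 m.
Velocity V = (1/n)*R^(2/3)*S^(1/2) = (1/0.043)*1.5345^(2/3)*0.0083^(1/2) = 2.8187 m/s.
Discharge Q = A * V = 19.73 * 2.8187 = 55.625 m^3/s.

55.625


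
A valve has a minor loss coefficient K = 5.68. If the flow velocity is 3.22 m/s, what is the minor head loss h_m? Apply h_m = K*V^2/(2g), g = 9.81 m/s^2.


Minor loss formula: h_m = K * V^2/(2g).
V^2 = 3.22^2 = 10.3684.
V^2/(2g) = 10.3684 / 19.62 = 0.5285 m.
h_m = 5.68 * 0.5285 = 3.0017 m.

3.0017


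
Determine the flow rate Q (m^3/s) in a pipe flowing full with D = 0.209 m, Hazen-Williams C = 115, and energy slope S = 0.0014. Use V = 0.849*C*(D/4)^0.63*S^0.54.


For a full circular pipe, R = D/4 = 0.209/4 = 0.0522 m.
V = 0.849 * 115 * 0.0522^0.63 * 0.0014^0.54
  = 0.849 * 115 * 0.155738 * 0.028768
  = 0.4374 m/s.
Pipe area A = pi*D^2/4 = pi*0.209^2/4 = 0.0343 m^2.
Q = A * V = 0.0343 * 0.4374 = 0.015 m^3/s.

0.015


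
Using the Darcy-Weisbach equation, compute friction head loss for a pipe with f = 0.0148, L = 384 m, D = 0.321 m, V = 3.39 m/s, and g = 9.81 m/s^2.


Darcy-Weisbach equation: h_f = f * (L/D) * V^2/(2g).
f * L/D = 0.0148 * 384/0.321 = 17.7047.
V^2/(2g) = 3.39^2 / (2*9.81) = 11.4921 / 19.62 = 0.5857 m.
h_f = 17.7047 * 0.5857 = 10.37 m.

10.37


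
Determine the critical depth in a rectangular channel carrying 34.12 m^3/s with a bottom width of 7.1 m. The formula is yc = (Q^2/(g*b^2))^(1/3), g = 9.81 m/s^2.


Using yc = (Q^2 / (g * b^2))^(1/3):
Q^2 = 34.12^2 = 1164.17.
g * b^2 = 9.81 * 7.1^2 = 9.81 * 50.41 = 494.52.
Q^2 / (g*b^2) = 1164.17 / 494.52 = 2.3541.
yc = 2.3541^(1/3) = 1.3303 m.

1.3303


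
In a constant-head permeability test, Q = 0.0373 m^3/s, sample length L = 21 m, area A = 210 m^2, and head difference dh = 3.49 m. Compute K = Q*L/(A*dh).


From K = Q*L / (A*dh):
Numerator: Q*L = 0.0373 * 21 = 0.7833.
Denominator: A*dh = 210 * 3.49 = 732.9.
K = 0.7833 / 732.9 = 0.001069 m/s.

0.001069


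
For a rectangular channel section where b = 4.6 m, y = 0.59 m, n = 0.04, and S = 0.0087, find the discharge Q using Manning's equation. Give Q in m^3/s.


For a rectangular channel, the cross-sectional area A = b * y = 4.6 * 0.59 = 2.71 m^2.
The wetted perimeter P = b + 2y = 4.6 + 2*0.59 = 5.78 m.
Hydraulic radius R = A/P = 2.71/5.78 = 0.4696 m.
Velocity V = (1/n)*R^(2/3)*S^(1/2) = (1/0.04)*0.4696^(2/3)*0.0087^(1/2) = 1.4087 m/s.
Discharge Q = A * V = 2.71 * 1.4087 = 3.823 m^3/s.

3.823


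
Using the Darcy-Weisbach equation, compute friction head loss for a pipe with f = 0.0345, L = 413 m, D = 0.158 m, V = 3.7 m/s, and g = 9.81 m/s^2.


Darcy-Weisbach equation: h_f = f * (L/D) * V^2/(2g).
f * L/D = 0.0345 * 413/0.158 = 90.1804.
V^2/(2g) = 3.7^2 / (2*9.81) = 13.69 / 19.62 = 0.6978 m.
h_f = 90.1804 * 0.6978 = 62.924 m.

62.924


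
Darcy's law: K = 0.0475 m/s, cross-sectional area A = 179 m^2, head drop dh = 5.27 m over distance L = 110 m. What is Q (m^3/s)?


Darcy's law: Q = K * A * i, where i = dh/L.
Hydraulic gradient i = 5.27 / 110 = 0.047909.
Q = 0.0475 * 179 * 0.047909
  = 0.4073 m^3/s.

0.4073


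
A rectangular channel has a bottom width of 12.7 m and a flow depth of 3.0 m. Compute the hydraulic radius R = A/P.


For a rectangular section:
Flow area A = b * y = 12.7 * 3.0 = 38.1 m^2.
Wetted perimeter P = b + 2y = 12.7 + 2*3.0 = 18.7 m.
Hydraulic radius R = A/P = 38.1 / 18.7 = 2.0374 m.

2.0374


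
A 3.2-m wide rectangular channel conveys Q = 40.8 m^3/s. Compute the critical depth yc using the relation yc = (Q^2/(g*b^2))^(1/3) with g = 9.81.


Using yc = (Q^2 / (g * b^2))^(1/3):
Q^2 = 40.8^2 = 1664.64.
g * b^2 = 9.81 * 3.2^2 = 9.81 * 10.24 = 100.45.
Q^2 / (g*b^2) = 1664.64 / 100.45 = 16.5718.
yc = 16.5718^(1/3) = 2.5495 m.

2.5495


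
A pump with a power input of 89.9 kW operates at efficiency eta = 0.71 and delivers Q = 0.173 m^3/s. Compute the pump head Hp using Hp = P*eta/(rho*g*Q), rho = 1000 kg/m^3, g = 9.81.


Pump head formula: Hp = P * eta / (rho * g * Q).
Numerator: P * eta = 89.9 * 1000 * 0.71 = 63829.0 W.
Denominator: rho * g * Q = 1000 * 9.81 * 0.173 = 1697.13.
Hp = 63829.0 / 1697.13 = 37.61 m.

37.61


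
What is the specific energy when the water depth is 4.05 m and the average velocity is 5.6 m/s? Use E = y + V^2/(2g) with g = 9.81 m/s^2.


Specific energy E = y + V^2/(2g).
Velocity head = V^2/(2g) = 5.6^2 / (2*9.81) = 31.36 / 19.62 = 1.5984 m.
E = 4.05 + 1.5984 = 5.6484 m.

5.6484


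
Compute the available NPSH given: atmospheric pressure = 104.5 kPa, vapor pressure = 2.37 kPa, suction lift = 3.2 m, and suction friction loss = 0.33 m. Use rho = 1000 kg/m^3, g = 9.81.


NPSHa = p_atm/(rho*g) - z_s - hf_s - p_vap/(rho*g).
p_atm/(rho*g) = 104.5*1000 / (1000*9.81) = 10.652 m.
p_vap/(rho*g) = 2.37*1000 / (1000*9.81) = 0.242 m.
NPSHa = 10.652 - 3.2 - 0.33 - 0.242
      = 6.88 m.

6.88


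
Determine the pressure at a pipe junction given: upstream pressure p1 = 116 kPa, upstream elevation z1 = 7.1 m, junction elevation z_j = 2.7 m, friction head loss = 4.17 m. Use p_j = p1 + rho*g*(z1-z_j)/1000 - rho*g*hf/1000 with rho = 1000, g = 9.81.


Junction pressure: p_j = p1 + rho*g*(z1 - z_j)/1000 - rho*g*hf/1000.
Elevation term = 1000*9.81*(7.1 - 2.7)/1000 = 43.164 kPa.
Friction term = 1000*9.81*4.17/1000 = 40.908 kPa.
p_j = 116 + 43.164 - 40.908 = 118.26 kPa.

118.26


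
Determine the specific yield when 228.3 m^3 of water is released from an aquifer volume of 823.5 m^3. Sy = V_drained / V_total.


Specific yield Sy = Volume drained / Total volume.
Sy = 228.3 / 823.5
   = 0.2772.

0.2772


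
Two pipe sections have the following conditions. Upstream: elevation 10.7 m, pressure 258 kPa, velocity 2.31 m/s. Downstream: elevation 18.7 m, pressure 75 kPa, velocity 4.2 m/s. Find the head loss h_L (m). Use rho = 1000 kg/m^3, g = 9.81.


Total head at each section: H = z + p/(rho*g) + V^2/(2g).
H1 = 10.7 + 258*1000/(1000*9.81) + 2.31^2/(2*9.81)
   = 10.7 + 26.3 + 0.272
   = 37.272 m.
H2 = 18.7 + 75*1000/(1000*9.81) + 4.2^2/(2*9.81)
   = 18.7 + 7.645 + 0.8991
   = 27.244 m.
h_L = H1 - H2 = 37.272 - 27.244 = 10.027 m.

10.027


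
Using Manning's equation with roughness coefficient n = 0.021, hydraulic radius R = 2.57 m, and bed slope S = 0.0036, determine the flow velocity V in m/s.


Manning's equation gives V = (1/n) * R^(2/3) * S^(1/2).
First, compute R^(2/3) = 2.57^(2/3) = 1.8762.
Next, S^(1/2) = 0.0036^(1/2) = 0.06.
Then 1/n = 1/0.021 = 47.62.
V = 47.62 * 1.8762 * 0.06 = 5.3607 m/s.

5.3607


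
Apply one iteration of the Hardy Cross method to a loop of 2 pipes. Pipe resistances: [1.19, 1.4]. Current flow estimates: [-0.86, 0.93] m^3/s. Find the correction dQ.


Numerator terms (r*Q*|Q|): 1.19*-0.86*|-0.86| = -0.8801; 1.4*0.93*|0.93| = 1.2109.
Sum of numerator = 0.3307.
Denominator terms (r*|Q|): 1.19*|-0.86| = 1.0234; 1.4*|0.93| = 1.302.
2 * sum of denominator = 2 * 2.3254 = 4.6508.
dQ = -0.3307 / 4.6508 = -0.0711 m^3/s.

-0.0711


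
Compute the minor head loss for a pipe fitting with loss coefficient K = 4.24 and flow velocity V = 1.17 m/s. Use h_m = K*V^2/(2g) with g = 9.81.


Minor loss formula: h_m = K * V^2/(2g).
V^2 = 1.17^2 = 1.3689.
V^2/(2g) = 1.3689 / 19.62 = 0.0698 m.
h_m = 4.24 * 0.0698 = 0.2958 m.

0.2958


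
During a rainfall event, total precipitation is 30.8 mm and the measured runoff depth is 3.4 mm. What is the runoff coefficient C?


The runoff coefficient C = runoff depth / rainfall depth.
C = 3.4 / 30.8
  = 0.1104.

0.1104


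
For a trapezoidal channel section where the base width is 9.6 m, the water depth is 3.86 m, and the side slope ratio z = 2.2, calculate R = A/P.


For a trapezoidal section with side slope z:
A = (b + z*y)*y = (9.6 + 2.2*3.86)*3.86 = 69.835 m^2.
P = b + 2*y*sqrt(1 + z^2) = 9.6 + 2*3.86*sqrt(1 + 2.2^2) = 28.256 m.
R = A/P = 69.835 / 28.256 = 2.4715 m.

2.4715


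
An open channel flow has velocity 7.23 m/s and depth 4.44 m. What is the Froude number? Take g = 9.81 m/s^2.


The Froude number is defined as Fr = V / sqrt(g*y).
g*y = 9.81 * 4.44 = 43.5564.
sqrt(g*y) = sqrt(43.5564) = 6.5997.
Fr = 7.23 / 6.5997 = 1.0955.

1.0955


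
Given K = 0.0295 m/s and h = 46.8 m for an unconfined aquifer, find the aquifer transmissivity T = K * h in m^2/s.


Transmissivity is defined as T = K * h.
T = 0.0295 * 46.8
  = 1.3806 m^2/s.

1.3806


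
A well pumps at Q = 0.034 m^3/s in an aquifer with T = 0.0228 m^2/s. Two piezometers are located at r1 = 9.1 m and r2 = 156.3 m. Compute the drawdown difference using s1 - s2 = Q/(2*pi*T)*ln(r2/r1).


Thiem equation: s1 - s2 = Q/(2*pi*T) * ln(r2/r1).
ln(r2/r1) = ln(156.3/9.1) = 2.8435.
Q/(2*pi*T) = 0.034 / (2*pi*0.0228) = 0.034 / 0.1433 = 0.2373.
s1 - s2 = 0.2373 * 2.8435 = 0.6749 m.

0.6749


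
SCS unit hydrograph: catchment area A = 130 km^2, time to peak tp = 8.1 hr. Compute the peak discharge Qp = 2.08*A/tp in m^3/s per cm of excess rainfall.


SCS formula: Qp = 2.08 * A / tp.
Qp = 2.08 * 130 / 8.1
   = 270.4 / 8.1
   = 33.38 m^3/s per cm.

33.38


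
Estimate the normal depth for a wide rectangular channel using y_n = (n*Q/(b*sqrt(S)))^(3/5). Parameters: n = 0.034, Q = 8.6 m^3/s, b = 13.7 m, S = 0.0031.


We use the wide-channel approximation y_n = (n*Q/(b*sqrt(S)))^(3/5).
sqrt(S) = sqrt(0.0031) = 0.055678.
Numerator: n*Q = 0.034 * 8.6 = 0.2924.
Denominator: b*sqrt(S) = 13.7 * 0.055678 = 0.762789.
arg = 0.3833.
y_n = 0.3833^(3/5) = 0.5625 m.

0.5625


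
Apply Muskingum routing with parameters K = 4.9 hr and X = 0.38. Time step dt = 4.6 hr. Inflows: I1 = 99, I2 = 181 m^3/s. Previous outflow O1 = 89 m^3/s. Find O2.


Muskingum coefficients:
denom = 2*K*(1-X) + dt = 2*4.9*(1-0.38) + 4.6 = 10.676.
C0 = (dt - 2*K*X)/denom = (4.6 - 2*4.9*0.38)/10.676 = 0.0821.
C1 = (dt + 2*K*X)/denom = (4.6 + 2*4.9*0.38)/10.676 = 0.7797.
C2 = (2*K*(1-X) - dt)/denom = 0.1383.
O2 = C0*I2 + C1*I1 + C2*O1
   = 0.0821*181 + 0.7797*99 + 0.1383*89
   = 104.35 m^3/s.

104.35


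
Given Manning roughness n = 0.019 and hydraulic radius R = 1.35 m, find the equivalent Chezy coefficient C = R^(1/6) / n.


The Chezy coefficient relates to Manning's n through C = R^(1/6) / n.
R^(1/6) = 1.35^(1/6) = 1.051289.
C = 1.051289 / 0.019 = 55.33 m^(1/2)/s.

55.33


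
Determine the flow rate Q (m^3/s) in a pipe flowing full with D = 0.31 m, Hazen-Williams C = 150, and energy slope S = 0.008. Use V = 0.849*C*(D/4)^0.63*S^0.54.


For a full circular pipe, R = D/4 = 0.31/4 = 0.0775 m.
V = 0.849 * 150 * 0.0775^0.63 * 0.008^0.54
  = 0.849 * 150 * 0.199646 * 0.073734
  = 1.8747 m/s.
Pipe area A = pi*D^2/4 = pi*0.31^2/4 = 0.0755 m^2.
Q = A * V = 0.0755 * 1.8747 = 0.1415 m^3/s.

0.1415


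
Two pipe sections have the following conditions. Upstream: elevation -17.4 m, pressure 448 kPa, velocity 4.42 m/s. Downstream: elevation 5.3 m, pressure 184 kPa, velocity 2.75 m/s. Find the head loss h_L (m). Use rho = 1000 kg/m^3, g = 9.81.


Total head at each section: H = z + p/(rho*g) + V^2/(2g).
H1 = -17.4 + 448*1000/(1000*9.81) + 4.42^2/(2*9.81)
   = -17.4 + 45.668 + 0.9957
   = 29.263 m.
H2 = 5.3 + 184*1000/(1000*9.81) + 2.75^2/(2*9.81)
   = 5.3 + 18.756 + 0.3854
   = 24.442 m.
h_L = H1 - H2 = 29.263 - 24.442 = 4.822 m.

4.822


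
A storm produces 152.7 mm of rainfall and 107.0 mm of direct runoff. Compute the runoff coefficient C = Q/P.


The runoff coefficient C = runoff depth / rainfall depth.
C = 107.0 / 152.7
  = 0.7007.

0.7007


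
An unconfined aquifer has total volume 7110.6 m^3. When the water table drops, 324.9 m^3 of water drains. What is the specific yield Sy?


Specific yield Sy = Volume drained / Total volume.
Sy = 324.9 / 7110.6
   = 0.0457.

0.0457


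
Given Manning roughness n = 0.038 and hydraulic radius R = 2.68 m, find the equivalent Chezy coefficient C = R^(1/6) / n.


The Chezy coefficient relates to Manning's n through C = R^(1/6) / n.
R^(1/6) = 2.68^(1/6) = 1.178571.
C = 1.178571 / 0.038 = 31.02 m^(1/2)/s.

31.02


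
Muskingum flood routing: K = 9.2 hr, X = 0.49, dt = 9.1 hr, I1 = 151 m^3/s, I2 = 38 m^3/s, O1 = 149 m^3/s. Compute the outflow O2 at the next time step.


Muskingum coefficients:
denom = 2*K*(1-X) + dt = 2*9.2*(1-0.49) + 9.1 = 18.484.
C0 = (dt - 2*K*X)/denom = (9.1 - 2*9.2*0.49)/18.484 = 0.0045.
C1 = (dt + 2*K*X)/denom = (9.1 + 2*9.2*0.49)/18.484 = 0.9801.
C2 = (2*K*(1-X) - dt)/denom = 0.0154.
O2 = C0*I2 + C1*I1 + C2*O1
   = 0.0045*38 + 0.9801*151 + 0.0154*149
   = 150.46 m^3/s.

150.46
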